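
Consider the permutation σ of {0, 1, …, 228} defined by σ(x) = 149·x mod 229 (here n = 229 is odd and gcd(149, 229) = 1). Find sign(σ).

Trace 1: π^k(1) = [1, 149, 217, 44, 144, 159, 104] for k=0..6.
π_149 has 5 disjoint cycles with lengths [57, 57, 57, 57, 1] on {0,…,228}.
n − c = 229 − 5 = 224; sign = (−1)^224 = +1.
The Jacobi symbol (149|229) = +1 (Zolotarev) agrees.

+1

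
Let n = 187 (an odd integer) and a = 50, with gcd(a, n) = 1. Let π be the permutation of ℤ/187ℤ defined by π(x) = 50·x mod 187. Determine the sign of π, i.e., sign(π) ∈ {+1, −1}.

Start at x=50: 50 → 69 → 84 → 86 → 186 → 137 → 118 → … (one orbit).
Cycle lengths of π_50 on ℤ/187ℤ: [10, 10, 10, 10, 10, 10, 10, 10, 10, 10, 10, 10, 10, 10, 10, 10, 10, 2, 2, 2, 2, 2, 2, 2, 2, 1]; 26 cycles in total.
With 26 cycles on 187 points, sign = (−1)^{187−26} = -1.
Zolotarev: (50|187) = -1, matching the cycle-count sign.

-1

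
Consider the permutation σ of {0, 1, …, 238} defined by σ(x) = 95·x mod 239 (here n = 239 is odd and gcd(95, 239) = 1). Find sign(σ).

-1

Start at x=59: 59 → 108 → 222 → 58 → 13 → 40 → 215 → … (one orbit).
π_95 has 2 disjoint cycles with lengths [238, 1] on {0,…,238}.
n − c = 239 − 2 = 237; sign = (−1)^237 = -1.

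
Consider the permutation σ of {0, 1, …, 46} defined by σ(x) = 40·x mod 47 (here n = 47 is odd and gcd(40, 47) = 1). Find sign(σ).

Orbit of 7 under x↦40x: [7, 45, 14, 43, 28, 39, 9]… (length divides ord_47(40)).
Cycle type of π: 46 + 1; total 2 cycles.
47 − 2 = 45 transpositions; sign(π) = (−1)^45 = -1.
The Jacobi symbol (40|47) = -1 (Zolotarev) agrees.

-1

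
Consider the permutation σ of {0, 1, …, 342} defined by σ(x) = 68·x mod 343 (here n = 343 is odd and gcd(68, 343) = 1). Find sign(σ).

Orbit of 148 under x↦68x: [148, 117, 67, 97, 79, 227, 1]… (length divides ord_343(68)).
Cycle type of π: 42×7 + 6×8 + 1; total 16 cycles.
343 − 16 = 327 transpositions; sign(π) = (−1)^327 = -1.
Zolotarev: (68|343) = -1, matching the cycle-count sign.

-1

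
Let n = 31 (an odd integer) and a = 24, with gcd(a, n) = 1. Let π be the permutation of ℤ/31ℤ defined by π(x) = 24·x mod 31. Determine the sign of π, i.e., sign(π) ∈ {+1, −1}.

Start at x=25: 25 → 11 → 16 → 12 → 9 → 30 → 7 → … (one orbit).
Decompose π into cycles: lengths [30, 1] (2 cycles, including the fixed point 0).
sign(π) = (−1)^{n − #cycles} = (−1)^{31−2} = (−1)^29 = -1.
Zolotarev: (24|31) = -1, matching the cycle-count sign.

-1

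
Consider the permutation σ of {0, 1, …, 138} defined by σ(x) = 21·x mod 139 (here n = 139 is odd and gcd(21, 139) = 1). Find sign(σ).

-1

Start at x=68: 68 → 38 → 103 → 78 → 109 → 65 → 114 → … (one orbit).
Cycle lengths of π_21 on ℤ/139ℤ: [138, 1]; 2 cycles in total.
sign(π) = (−1)^{n − #cycles} = (−1)^{139−2} = (−1)^137 = -1.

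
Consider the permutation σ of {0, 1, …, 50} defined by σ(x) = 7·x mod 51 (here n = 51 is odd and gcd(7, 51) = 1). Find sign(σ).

-1

Trace 22: π^k(22) = [22, 1, 7, 49, 37, 4, 28] for k=0..6.
Decompose π into cycles: lengths [16, 16, 16, 1, 1, 1] (6 cycles, including the fixed point 0).
6 cycles on 51: each ℓ→(−1)^(ℓ−1), product (−1)^45 = -1.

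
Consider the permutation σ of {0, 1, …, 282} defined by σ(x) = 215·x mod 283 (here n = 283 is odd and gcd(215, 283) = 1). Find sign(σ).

+1

Start at x=257: 257 → 70 → 51 → 211 → 85 → 163 → 236 → … (one orbit).
Cycle lengths of π_215 on ℤ/283ℤ: [141, 141, 1]; 3 cycles in total.
Σ(ℓ_i−1) = 283−3 = 280; sign = (−1)^280 = +1.
Via Zolotarev, sign(π_{215}) = (215|283) = +1.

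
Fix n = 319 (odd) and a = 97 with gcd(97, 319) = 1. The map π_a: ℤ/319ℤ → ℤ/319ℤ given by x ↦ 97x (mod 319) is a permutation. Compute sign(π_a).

Start at x=313: 313 → 56 → 9 → 235 → 146 → 126 → 100 → … (one orbit).
π_97 has 6 disjoint cycles with lengths [140, 140, 28, 5, 5, 1] on {0,…,318}.
n − c = 319 − 6 = 313; sign = (−1)^313 = -1.

-1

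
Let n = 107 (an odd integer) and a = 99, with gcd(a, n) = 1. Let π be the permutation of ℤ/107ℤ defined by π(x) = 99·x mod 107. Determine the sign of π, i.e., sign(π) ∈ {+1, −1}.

Orbit of 42 under x↦99x: [42, 92, 13, 3, 83, 85, 69]… (length divides ord_107(99)).
The orbit structure of x ↦ 99x mod 107: 3 orbits of sizes [53, 53, 1].
Σ(ℓ_i−1) = 107−3 = 104; sign = (−1)^104 = +1.

+1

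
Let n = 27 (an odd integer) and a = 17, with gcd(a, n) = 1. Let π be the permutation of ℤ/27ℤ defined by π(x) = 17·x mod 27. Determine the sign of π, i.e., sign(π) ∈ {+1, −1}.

Trace 10: π^k(10) = [10, 8, 1, 17, 19, 26] for k=0..5.
Decompose π into cycles: lengths [6, 6, 6, 2, 2, 2, 2, 1] (8 cycles, including the fixed point 0).
8 cycles on 27: each ℓ→(−1)^(ℓ−1), product (−1)^19 = -1.

-1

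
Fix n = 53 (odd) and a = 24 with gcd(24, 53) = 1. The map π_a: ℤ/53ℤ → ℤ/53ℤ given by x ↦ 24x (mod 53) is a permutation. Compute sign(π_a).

Trace 24: π^k(24) = [24, 46, 44, 49, 10, 28, 36] for k=0..6.
The orbit structure of x ↦ 24x mod 53: 5 orbits of sizes [13, 13, 13, 13, 1].
Σ(ℓ_i−1) = 53−5 = 48; sign = (−1)^48 = +1.
(24|53)_J = +1 (Zolotarev's lemma cross-check).

+1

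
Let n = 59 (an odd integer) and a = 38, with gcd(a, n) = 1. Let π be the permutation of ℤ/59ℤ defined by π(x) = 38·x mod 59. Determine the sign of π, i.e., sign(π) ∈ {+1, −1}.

-1

Trace 11: π^k(11) = [11, 5, 13, 22, 10, 26, 44] for k=0..6.
Decompose π into cycles: lengths [58, 1] (2 cycles, including the fixed point 0).
Σ(ℓ_i−1) = 59−2 = 57; sign = (−1)^57 = -1.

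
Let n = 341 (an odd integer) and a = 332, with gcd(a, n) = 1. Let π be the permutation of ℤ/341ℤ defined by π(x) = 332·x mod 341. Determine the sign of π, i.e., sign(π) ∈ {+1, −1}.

+1

Trace 82: π^k(82) = [82, 285, 163, 238, 245, 182, 67] for k=0..6.
The orbit structure of x ↦ 332x mod 341: 13 orbits of sizes [30, 30, 30, 30, 30, 30, 30, 30, 30, 30, 30, 10, 1].
13 cycles on 341: each ℓ→(−1)^(ℓ−1), product (−1)^328 = +1.
The Jacobi symbol (332|341) = +1 (Zolotarev) agrees.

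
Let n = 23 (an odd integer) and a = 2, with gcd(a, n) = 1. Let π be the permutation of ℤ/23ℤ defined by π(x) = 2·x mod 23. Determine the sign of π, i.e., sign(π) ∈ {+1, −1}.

Orbit of 8 under x↦2x: [8, 16, 9, 18, 13, 3, 6]… (length divides ord_23(2)).
Cycle type of π: 11×2 + 1; total 3 cycles.
Σ(ℓ_i−1) = 23−3 = 20; sign = (−1)^20 = +1.
Via Zolotarev, sign(π_{2}) = (2|23) = +1.

+1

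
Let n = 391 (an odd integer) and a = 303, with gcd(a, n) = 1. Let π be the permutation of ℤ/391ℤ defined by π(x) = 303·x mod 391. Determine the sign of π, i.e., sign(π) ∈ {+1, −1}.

-1

Trace 223: π^k(223) = [223, 317, 256, 150, 94, 330, 285] for k=0..6.
Decompose π into cycles: lengths [176, 176, 16, 11, 11, 1] (6 cycles, including the fixed point 0).
391 − 6 = 385 transpositions; sign(π) = (−1)^385 = -1.
Zolotarev: (303|391) = -1, matching the cycle-count sign.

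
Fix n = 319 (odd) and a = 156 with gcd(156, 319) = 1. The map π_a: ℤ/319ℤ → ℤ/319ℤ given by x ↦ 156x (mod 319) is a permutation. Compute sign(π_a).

+1

Trace 152: π^k(152) = [152, 106, 267, 182, 1, 156, 92] for k=0..6.
5 cycles of lengths [140, 140, 28, 10, 1].
Σ(ℓ_i−1) = 319−5 = 314; sign = (−1)^314 = +1.
(156|319)_J = +1 (Zolotarev's lemma cross-check).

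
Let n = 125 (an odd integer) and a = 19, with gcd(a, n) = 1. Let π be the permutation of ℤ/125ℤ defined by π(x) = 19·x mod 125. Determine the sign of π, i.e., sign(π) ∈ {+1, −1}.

+1

Start at x=124: 124 → 106 → 14 → 16 → 54 → 26 → 119 → … (one orbit).
Decompose π into cycles: lengths [50, 50, 10, 10, 2, 2, 1] (7 cycles, including the fixed point 0).
7 cycles on 125: each ℓ→(−1)^(ℓ−1), product (−1)^118 = +1.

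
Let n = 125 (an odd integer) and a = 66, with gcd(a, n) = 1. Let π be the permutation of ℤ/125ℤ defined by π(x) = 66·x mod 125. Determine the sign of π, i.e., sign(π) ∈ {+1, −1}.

Trace 91: π^k(91) = [91, 6, 21, 11, 101, 41, 81] for k=0..6.
13 cycles of lengths [25, 25, 25, 25, 5, 5, 5, 5, 1, 1, 1, 1, 1].
With 13 cycles on 125 points, sign = (−1)^{125−13} = +1.
The Jacobi symbol (66|125) = +1 (Zolotarev) agrees.

+1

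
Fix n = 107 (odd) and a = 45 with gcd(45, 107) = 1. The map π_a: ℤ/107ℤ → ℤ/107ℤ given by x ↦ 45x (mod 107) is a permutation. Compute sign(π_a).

Start at x=17: 17 → 16 → 78 → 86 → 18 → 61 → 70 → … (one orbit).
2 cycles of lengths [106, 1].
sign(π) = (−1)^{n − #cycles} = (−1)^{107−2} = (−1)^105 = -1.

-1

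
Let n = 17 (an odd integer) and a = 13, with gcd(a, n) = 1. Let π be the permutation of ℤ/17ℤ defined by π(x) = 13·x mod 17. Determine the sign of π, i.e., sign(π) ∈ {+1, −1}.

+1

Start at x=16: 16 → 4 → 1 → 13 → 16 (one orbit).
Decompose π into cycles: lengths [4, 4, 4, 4, 1] (5 cycles, including the fixed point 0).
17 − 5 = 12 transpositions; sign(π) = (−1)^12 = +1.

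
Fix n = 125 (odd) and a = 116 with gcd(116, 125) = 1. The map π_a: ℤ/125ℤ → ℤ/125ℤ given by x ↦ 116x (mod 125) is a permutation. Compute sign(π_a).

+1

Start at x=26: 26 → 16 → 106 → 46 → 86 → 101 → 91 → … (one orbit).
π_116 has 13 disjoint cycles with lengths [25, 25, 25, 25, 5, 5, 5, 5, 1, 1, 1, 1, 1] on {0,…,124}.
With 13 cycles on 125 points, sign = (−1)^{125−13} = +1.
Zolotarev: (116|125) = +1, matching the cycle-count sign.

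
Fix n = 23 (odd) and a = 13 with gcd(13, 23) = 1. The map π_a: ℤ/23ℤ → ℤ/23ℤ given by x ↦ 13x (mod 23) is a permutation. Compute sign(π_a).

+1

Start at x=3: 3 → 16 → 1 → 13 → 8 → 12 → 18 → … (one orbit).
3 cycles of lengths [11, 11, 1].
Σ(ℓ_i−1) = 23−3 = 20; sign = (−1)^20 = +1.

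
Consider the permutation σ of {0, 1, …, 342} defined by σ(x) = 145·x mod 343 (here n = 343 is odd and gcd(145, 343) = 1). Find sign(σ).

Trace 53: π^k(53) = [53, 139, 261, 115, 211, 68, 256] for k=0..6.
π_145 has 4 disjoint cycles with lengths [294, 42, 6, 1] on {0,…,342}.
n − c = 343 − 4 = 339; sign = (−1)^339 = -1.

-1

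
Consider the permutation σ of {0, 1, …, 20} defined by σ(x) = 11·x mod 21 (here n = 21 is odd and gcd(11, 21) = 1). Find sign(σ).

Orbit of 1 under x↦11x: [1, 11, 16, 8, 4, 2]… (length divides ord_21(11)).
The orbit structure of x ↦ 11x mod 21: 6 orbits of sizes [6, 6, 3, 3, 2, 1].
With 6 cycles on 21 points, sign = (−1)^{21−6} = -1.

-1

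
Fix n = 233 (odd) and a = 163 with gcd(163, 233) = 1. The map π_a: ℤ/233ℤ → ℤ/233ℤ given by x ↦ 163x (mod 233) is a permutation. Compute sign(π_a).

-1

Orbit of 18 under x↦163x: [18, 138, 126, 34, 183, 5, 116]… (length divides ord_233(163)).
Cycle lengths of π_163 on ℤ/233ℤ: [232, 1]; 2 cycles in total.
233 − 2 = 231 transpositions; sign(π) = (−1)^231 = -1.
(163|233)_J = -1 (Zolotarev's lemma cross-check).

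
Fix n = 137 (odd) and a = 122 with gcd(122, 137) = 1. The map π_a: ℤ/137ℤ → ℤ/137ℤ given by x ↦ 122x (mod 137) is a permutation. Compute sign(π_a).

+1

Trace 74: π^k(74) = [74, 123, 73, 1, 122, 88, 50] for k=0..6.
Cycle lengths of π_122 on ℤ/137ℤ: [17, 17, 17, 17, 17, 17, 17, 17, 1]; 9 cycles in total.
sign(π) = (−1)^{n − #cycles} = (−1)^{137−9} = (−1)^128 = +1.
Via Zolotarev, sign(π_{122}) = (122|137) = +1.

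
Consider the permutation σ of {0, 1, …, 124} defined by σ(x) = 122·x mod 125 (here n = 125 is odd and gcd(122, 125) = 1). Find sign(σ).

-1

Orbit of 23 under x↦122x: [23, 56, 82, 4, 113, 36, 17]… (length divides ord_125(122)).
Decompose π into cycles: lengths [100, 20, 4, 1] (4 cycles, including the fixed point 0).
4 cycles on 125: each ℓ→(−1)^(ℓ−1), product (−1)^121 = -1.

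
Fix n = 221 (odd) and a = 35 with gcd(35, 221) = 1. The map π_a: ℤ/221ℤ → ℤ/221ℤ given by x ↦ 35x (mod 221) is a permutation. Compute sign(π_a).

Start at x=35: 35 → 120 → 1 → 35 (one orbit).
Cycle lengths of π_35 on ℤ/221ℤ: [3, 3, 3, 3, 3, 3, 3, 3, 3, 3, 3, 3, 3, 3, 3, 3, 3, 3, 3, 3, 3, 3, 3, 3, 3, 3, 3, 3, 3, 3, 3, 3, 3, 3, 3, 3, 3, 3, 3, 3, 3, 3, 3, 3, 3, 3, 3, 3, 3, 3, 3, 3, 3, 3, 3, 3, 3, 3, 3, 3, 3, 3, 3, 3, 3, 3, 3, 3, 1, 1, 1, 1, 1, 1, 1, 1, 1, 1, 1, 1, 1, 1, 1, 1, 1]; 85 cycles in total.
221 − 85 = 136 transpositions; sign(π) = (−1)^136 = +1.
Check: (35/221) = +1 by Zolotarev.

+1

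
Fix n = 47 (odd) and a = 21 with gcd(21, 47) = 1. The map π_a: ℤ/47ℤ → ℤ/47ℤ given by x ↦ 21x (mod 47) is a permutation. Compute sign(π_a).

+1

Orbit of 18 under x↦21x: [18, 2, 42, 36, 4, 37, 25]… (length divides ord_47(21)).
Cycle lengths of π_21 on ℤ/47ℤ: [23, 23, 1]; 3 cycles in total.
With 3 cycles on 47 points, sign = (−1)^{47−3} = +1.
Check: (21/47) = +1 by Zolotarev.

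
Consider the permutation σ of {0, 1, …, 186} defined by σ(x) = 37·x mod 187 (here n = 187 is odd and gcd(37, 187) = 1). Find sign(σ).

-1

Start at x=148: 148 → 53 → 91 → 1 → 37 → 60 → 163 → … (one orbit).
6 cycles of lengths [80, 80, 16, 5, 5, 1].
187 − 6 = 181 transpositions; sign(π) = (−1)^181 = -1.
The Jacobi symbol (37|187) = -1 (Zolotarev) agrees.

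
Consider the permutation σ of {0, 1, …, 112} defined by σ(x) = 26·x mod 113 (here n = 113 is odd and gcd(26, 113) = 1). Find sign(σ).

Start at x=95: 95 → 97 → 36 → 32 → 41 → 49 → 31 → … (one orbit).
Cycle lengths of π_26 on ℤ/113ℤ: [56, 56, 1]; 3 cycles in total.
n − c = 113 − 3 = 110; sign = (−1)^110 = +1.
The Jacobi symbol (26|113) = +1 (Zolotarev) agrees.

+1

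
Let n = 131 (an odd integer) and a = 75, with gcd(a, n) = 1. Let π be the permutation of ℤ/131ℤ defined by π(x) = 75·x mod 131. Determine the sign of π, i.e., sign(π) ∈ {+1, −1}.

+1

Start at x=107: 107 → 34 → 61 → 121 → 36 → 80 → 105 → … (one orbit).
π_75 has 3 disjoint cycles with lengths [65, 65, 1] on {0,…,130}.
With 3 cycles on 131 points, sign = (−1)^{131−3} = +1.
The Jacobi symbol (75|131) = +1 (Zolotarev) agrees.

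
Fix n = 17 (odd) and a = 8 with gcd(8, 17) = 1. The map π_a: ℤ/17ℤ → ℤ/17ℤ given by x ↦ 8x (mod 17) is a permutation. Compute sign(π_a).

Orbit of 4 under x↦8x: [4, 15, 1, 8, 13, 2, 16]… (length divides ord_17(8)).
Cycle lengths of π_8 on ℤ/17ℤ: [8, 8, 1]; 3 cycles in total.
17 − 3 = 14 transpositions; sign(π) = (−1)^14 = +1.

+1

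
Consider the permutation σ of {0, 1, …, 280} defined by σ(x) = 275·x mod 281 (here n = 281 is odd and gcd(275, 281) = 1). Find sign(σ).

-1

Trace 59: π^k(59) = [59, 208, 157, 182, 32, 89, 28] for k=0..6.
The orbit structure of x ↦ 275x mod 281: 6 orbits of sizes [56, 56, 56, 56, 56, 1].
6 cycles on 281: each ℓ→(−1)^(ℓ−1), product (−1)^275 = -1.
(275|281)_J = -1 (Zolotarev's lemma cross-check).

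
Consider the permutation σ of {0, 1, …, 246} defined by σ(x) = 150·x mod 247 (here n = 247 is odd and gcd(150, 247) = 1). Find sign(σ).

-1

Orbit of 23 under x↦150x: [23, 239, 35, 63, 64, 214, 237]… (length divides ord_247(150)).
π_150 has 10 disjoint cycles with lengths [36, 36, 36, 36, 36, 36, 12, 9, 9, 1] on {0,…,246}.
With 10 cycles on 247 points, sign = (−1)^{247−10} = -1.
Via Zolotarev, sign(π_{150}) = (150|247) = -1.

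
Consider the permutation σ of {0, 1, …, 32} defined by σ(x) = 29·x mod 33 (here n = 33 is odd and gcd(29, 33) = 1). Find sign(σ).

Trace 2: π^k(2) = [2, 25, 32, 4, 17, 31, 8] for k=0..6.
5 cycles of lengths [10, 10, 10, 2, 1].
5 cycles on 33: each ℓ→(−1)^(ℓ−1), product (−1)^28 = +1.
(29|33)_J = +1 (Zolotarev's lemma cross-check).

+1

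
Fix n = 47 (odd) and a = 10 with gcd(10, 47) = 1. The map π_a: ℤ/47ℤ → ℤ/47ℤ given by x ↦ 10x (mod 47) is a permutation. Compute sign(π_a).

Start at x=33: 33 → 1 → 10 → 6 → 13 → 36 → 31 → … (one orbit).
Cycle type of π: 46 + 1; total 2 cycles.
n − c = 47 − 2 = 45; sign = (−1)^45 = -1.

-1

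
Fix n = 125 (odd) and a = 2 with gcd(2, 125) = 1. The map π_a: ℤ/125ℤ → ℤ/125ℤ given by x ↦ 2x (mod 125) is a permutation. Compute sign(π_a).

Orbit of 82 under x↦2x: [82, 39, 78, 31, 62, 124, 123]… (length divides ord_125(2)).
π_2 has 4 disjoint cycles with lengths [100, 20, 4, 1] on {0,…,124}.
n − c = 125 − 4 = 121; sign = (−1)^121 = -1.
Check: (2/125) = -1 by Zolotarev.

-1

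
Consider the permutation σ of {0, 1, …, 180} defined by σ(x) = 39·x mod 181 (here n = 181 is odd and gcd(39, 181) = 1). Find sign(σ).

+1

Start at x=73: 73 → 132 → 80 → 43 → 48 → 62 → 65 → … (one orbit).
Decompose π into cycles: lengths [9, 9, 9, 9, 9, 9, 9, 9, 9, 9, 9, 9, 9, 9, 9, 9, 9, 9, 9, 9, 1] (21 cycles, including the fixed point 0).
n − c = 181 − 21 = 160; sign = (−1)^160 = +1.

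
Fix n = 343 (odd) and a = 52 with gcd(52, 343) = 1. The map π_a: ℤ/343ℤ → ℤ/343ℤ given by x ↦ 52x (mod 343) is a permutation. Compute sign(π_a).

-1

Start at x=180: 180 → 99 → 3 → 156 → 223 → 277 → 341 → … (one orbit).
Cycle lengths of π_52 on ℤ/343ℤ: [294, 42, 6, 1]; 4 cycles in total.
4 cycles on 343: each ℓ→(−1)^(ℓ−1), product (−1)^339 = -1.
The Jacobi symbol (52|343) = -1 (Zolotarev) agrees.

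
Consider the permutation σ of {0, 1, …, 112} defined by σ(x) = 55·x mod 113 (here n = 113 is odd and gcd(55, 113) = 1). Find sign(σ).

-1

Orbit of 93 under x↦55x: [93, 30, 68, 11, 40, 53, 90]… (length divides ord_113(55)).
2 cycles of lengths [112, 1].
With 2 cycles on 113 points, sign = (−1)^{113−2} = -1.
Check: (55/113) = -1 by Zolotarev.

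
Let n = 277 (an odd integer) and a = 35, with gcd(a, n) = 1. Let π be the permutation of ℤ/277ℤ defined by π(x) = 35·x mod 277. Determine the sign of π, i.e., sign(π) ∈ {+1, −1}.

Trace 95: π^k(95) = [95, 1, 35, 117, 217, 116, 182] for k=0..6.
Cycle type of π: 12×23 + 1; total 24 cycles.
Σ(ℓ_i−1) = 277−24 = 253; sign = (−1)^253 = -1.
(35|277)_J = -1 (Zolotarev's lemma cross-check).

-1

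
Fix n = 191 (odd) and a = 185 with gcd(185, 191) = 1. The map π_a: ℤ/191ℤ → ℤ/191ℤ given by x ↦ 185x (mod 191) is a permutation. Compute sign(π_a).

-1

Orbit of 41 under x↦185x: [41, 136, 139, 121, 38, 154, 31]… (length divides ord_191(185)).
π_185 has 6 disjoint cycles with lengths [38, 38, 38, 38, 38, 1] on {0,…,190}.
Σ(ℓ_i−1) = 191−6 = 185; sign = (−1)^185 = -1.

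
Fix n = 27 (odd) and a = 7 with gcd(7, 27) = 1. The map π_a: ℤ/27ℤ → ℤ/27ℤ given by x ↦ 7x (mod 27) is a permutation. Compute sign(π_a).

+1

Orbit of 19 under x↦7x: [19, 25, 13, 10, 16, 4, 1]… (length divides ord_27(7)).
Cycle type of π: 9×2 + 3×2 + 1×3; total 7 cycles.
sign(π) = (−1)^{n − #cycles} = (−1)^{27−7} = (−1)^20 = +1.
Zolotarev: (7|27) = +1, matching the cycle-count sign.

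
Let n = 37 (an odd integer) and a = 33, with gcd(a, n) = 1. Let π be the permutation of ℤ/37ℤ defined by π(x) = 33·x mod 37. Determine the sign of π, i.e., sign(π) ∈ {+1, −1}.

+1

Trace 26: π^k(26) = [26, 7, 9, 1, 33, 16, 10] for k=0..6.
5 cycles of lengths [9, 9, 9, 9, 1].
n − c = 37 − 5 = 32; sign = (−1)^32 = +1.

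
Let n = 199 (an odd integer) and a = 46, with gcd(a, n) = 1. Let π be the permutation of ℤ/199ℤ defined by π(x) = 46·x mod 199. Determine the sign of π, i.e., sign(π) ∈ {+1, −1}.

Start at x=100: 100 → 23 → 63 → 112 → 177 → 182 → 14 → … (one orbit).
Cycle type of π: 99×2 + 1; total 3 cycles.
n − c = 199 − 3 = 196; sign = (−1)^196 = +1.
Via Zolotarev, sign(π_{46}) = (46|199) = +1.

+1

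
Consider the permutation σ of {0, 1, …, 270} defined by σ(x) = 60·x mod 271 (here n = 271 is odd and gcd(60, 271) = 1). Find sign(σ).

Trace 88: π^k(88) = [88, 131, 1, 60, 77, 13, 238] for k=0..6.
π_60 has 6 disjoint cycles with lengths [54, 54, 54, 54, 54, 1] on {0,…,270}.
With 6 cycles on 271 points, sign = (−1)^{271−6} = -1.
Via Zolotarev, sign(π_{60}) = (60|271) = -1.

-1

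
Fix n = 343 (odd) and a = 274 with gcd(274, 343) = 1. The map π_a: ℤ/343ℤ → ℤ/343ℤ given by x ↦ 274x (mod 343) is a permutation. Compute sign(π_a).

+1

Start at x=78: 78 → 106 → 232 → 113 → 92 → 169 → 1 → … (one orbit).
Decompose π into cycles: lengths [49, 49, 49, 49, 49, 49, 7, 7, 7, 7, 7, 7, 1, 1, 1, 1, 1, 1, 1] (19 cycles, including the fixed point 0).
sign(π) = (−1)^{n − #cycles} = (−1)^{343−19} = (−1)^324 = +1.
(274|343)_J = +1 (Zolotarev's lemma cross-check).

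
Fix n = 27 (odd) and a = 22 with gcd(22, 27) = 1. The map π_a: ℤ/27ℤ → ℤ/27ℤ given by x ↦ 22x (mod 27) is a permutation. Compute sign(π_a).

+1

Trace 19: π^k(19) = [19, 13, 16, 1, 22, 25, 10] for k=0..6.
7 cycles of lengths [9, 9, 3, 3, 1, 1, 1].
7 cycles on 27: each ℓ→(−1)^(ℓ−1), product (−1)^20 = +1.
Check: (22/27) = +1 by Zolotarev.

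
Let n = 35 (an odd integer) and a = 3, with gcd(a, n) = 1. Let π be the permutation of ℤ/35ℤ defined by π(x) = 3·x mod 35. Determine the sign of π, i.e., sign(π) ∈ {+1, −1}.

+1

Start at x=1: 1 → 3 → 9 → 27 → 11 → 33 → 29 → … (one orbit).
5 cycles of lengths [12, 12, 6, 4, 1].
5 cycles on 35: each ℓ→(−1)^(ℓ−1), product (−1)^30 = +1.
Check: (3/35) = +1 by Zolotarev.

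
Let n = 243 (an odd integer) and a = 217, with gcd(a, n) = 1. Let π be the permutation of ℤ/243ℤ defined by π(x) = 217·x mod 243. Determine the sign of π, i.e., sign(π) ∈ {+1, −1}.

+1

Orbit of 217 under x↦217x: [217, 190, 163, 136, 109, 82, 55]… (length divides ord_243(217)).
63 cycles of lengths [9, 9, 9, 9, 9, 9, 9, 9, 9, 9, 9, 9, 9, 9, 9, 9, 9, 9, 3, 3, 3, 3, 3, 3, 3, 3, 3, 3, 3, 3, 3, 3, 3, 3, 3, 3, 1, 1, 1, 1, 1, 1, 1, 1, 1, 1, 1, 1, 1, 1, 1, 1, 1, 1, 1, 1, 1, 1, 1, 1, 1, 1, 1].
With 63 cycles on 243 points, sign = (−1)^{243−63} = +1.
Zolotarev: (217|243) = +1, matching the cycle-count sign.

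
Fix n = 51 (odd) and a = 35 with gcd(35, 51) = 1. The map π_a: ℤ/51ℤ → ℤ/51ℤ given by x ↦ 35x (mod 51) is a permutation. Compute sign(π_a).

Orbit of 1 under x↦35x: [1, 35]… (length divides ord_51(35)).
34 cycles of lengths [2, 2, 2, 2, 2, 2, 2, 2, 2, 2, 2, 2, 2, 2, 2, 2, 2, 1, 1, 1, 1, 1, 1, 1, 1, 1, 1, 1, 1, 1, 1, 1, 1, 1].
n − c = 51 − 34 = 17; sign = (−1)^17 = -1.

-1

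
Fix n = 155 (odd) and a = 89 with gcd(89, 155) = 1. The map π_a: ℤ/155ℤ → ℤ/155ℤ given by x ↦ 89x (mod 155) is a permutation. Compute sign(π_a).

Trace 126: π^k(126) = [126, 54, 1, 89, 16, 29, 101] for k=0..6.
18 cycles of lengths [10, 10, 10, 10, 10, 10, 10, 10, 10, 10, 10, 10, 10, 10, 10, 2, 2, 1].
With 18 cycles on 155 points, sign = (−1)^{155−18} = -1.
Zolotarev: (89|155) = -1, matching the cycle-count sign.

-1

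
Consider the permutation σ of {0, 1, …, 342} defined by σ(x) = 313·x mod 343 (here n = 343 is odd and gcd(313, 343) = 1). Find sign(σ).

-1

Trace 19: π^k(19) = [19, 116, 293, 128, 276, 295, 68] for k=0..6.
16 cycles of lengths [42, 42, 42, 42, 42, 42, 42, 6, 6, 6, 6, 6, 6, 6, 6, 1].
n − c = 343 − 16 = 327; sign = (−1)^327 = -1.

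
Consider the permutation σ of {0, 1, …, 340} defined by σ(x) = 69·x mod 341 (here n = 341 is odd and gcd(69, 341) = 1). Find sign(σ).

Trace 190: π^k(190) = [190, 152, 258, 70, 56, 113, 295] for k=0..6.
25 cycles of lengths [15, 15, 15, 15, 15, 15, 15, 15, 15, 15, 15, 15, 15, 15, 15, 15, 15, 15, 15, 15, 15, 15, 5, 5, 1].
Σ(ℓ_i−1) = 341−25 = 316; sign = (−1)^316 = +1.
Zolotarev: (69|341) = +1, matching the cycle-count sign.

+1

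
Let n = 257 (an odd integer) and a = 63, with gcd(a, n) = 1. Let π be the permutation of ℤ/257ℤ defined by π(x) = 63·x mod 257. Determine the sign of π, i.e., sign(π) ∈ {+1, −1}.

Trace 90: π^k(90) = [90, 16, 237, 25, 33, 23, 164] for k=0..6.
The orbit structure of x ↦ 63x mod 257: 2 orbits of sizes [256, 1].
sign(π) = (−1)^{n − #cycles} = (−1)^{257−2} = (−1)^255 = -1.

-1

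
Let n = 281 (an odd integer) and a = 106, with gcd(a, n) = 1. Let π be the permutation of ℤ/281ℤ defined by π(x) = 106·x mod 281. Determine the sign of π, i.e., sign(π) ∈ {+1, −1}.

Start at x=72: 72 → 45 → 274 → 101 → 28 → 158 → 169 → … (one orbit).
Cycle lengths of π_106 on ℤ/281ℤ: [140, 140, 1]; 3 cycles in total.
281 − 3 = 278 transpositions; sign(π) = (−1)^278 = +1.
Check: (106/281) = +1 by Zolotarev.

+1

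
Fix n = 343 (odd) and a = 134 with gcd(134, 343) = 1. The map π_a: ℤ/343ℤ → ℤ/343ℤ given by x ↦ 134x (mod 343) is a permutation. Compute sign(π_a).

Trace 337: π^k(337) = [337, 225, 309, 246, 36, 22, 204] for k=0..6.
19 cycles of lengths [49, 49, 49, 49, 49, 49, 7, 7, 7, 7, 7, 7, 1, 1, 1, 1, 1, 1, 1].
n − c = 343 − 19 = 324; sign = (−1)^324 = +1.
Check: (134/343) = +1 by Zolotarev.

+1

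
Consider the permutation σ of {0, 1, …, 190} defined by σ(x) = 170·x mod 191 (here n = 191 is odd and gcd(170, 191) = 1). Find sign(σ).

+1

Trace 90: π^k(90) = [90, 20, 153, 34, 50, 96, 85] for k=0..6.
Cycle lengths of π_170 on ℤ/191ℤ: [95, 95, 1]; 3 cycles in total.
191 − 3 = 188 transpositions; sign(π) = (−1)^188 = +1.
Check: (170/191) = +1 by Zolotarev.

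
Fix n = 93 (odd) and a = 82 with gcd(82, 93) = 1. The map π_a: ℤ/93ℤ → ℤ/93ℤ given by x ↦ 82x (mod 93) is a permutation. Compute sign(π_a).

Start at x=7: 7 → 16 → 10 → 76 → 1 → 82 → 28 → … (one orbit).
Cycle type of π: 15×6 + 1×3; total 9 cycles.
9 cycles on 93: each ℓ→(−1)^(ℓ−1), product (−1)^84 = +1.
(82|93)_J = +1 (Zolotarev's lemma cross-check).

+1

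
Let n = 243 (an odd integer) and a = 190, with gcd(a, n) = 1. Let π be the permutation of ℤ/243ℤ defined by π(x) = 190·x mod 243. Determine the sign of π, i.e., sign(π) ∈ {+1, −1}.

+1

Orbit of 55 under x↦190x: [55, 1, 190, 136, 82, 28, 217]… (length divides ord_243(190)).
Cycle type of π: 9×18 + 3×18 + 1×27; total 63 cycles.
With 63 cycles on 243 points, sign = (−1)^{243−63} = +1.
Zolotarev: (190|243) = +1, matching the cycle-count sign.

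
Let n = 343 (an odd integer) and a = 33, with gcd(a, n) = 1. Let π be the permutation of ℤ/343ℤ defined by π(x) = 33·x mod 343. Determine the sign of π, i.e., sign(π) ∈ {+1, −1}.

Trace 228: π^k(228) = [228, 321, 303, 52, 1, 33, 60] for k=0..6.
The orbit structure of x ↦ 33x mod 343: 4 orbits of sizes [294, 42, 6, 1].
4 cycles on 343: each ℓ→(−1)^(ℓ−1), product (−1)^339 = -1.

-1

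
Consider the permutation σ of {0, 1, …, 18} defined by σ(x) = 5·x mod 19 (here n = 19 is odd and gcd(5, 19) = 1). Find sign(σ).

+1

Start at x=17: 17 → 9 → 7 → 16 → 4 → 1 → 5 → … (one orbit).
Decompose π into cycles: lengths [9, 9, 1] (3 cycles, including the fixed point 0).
sign(π) = (−1)^{n − #cycles} = (−1)^{19−3} = (−1)^16 = +1.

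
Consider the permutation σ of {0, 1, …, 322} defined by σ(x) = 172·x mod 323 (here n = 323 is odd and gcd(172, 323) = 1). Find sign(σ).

+1

Start at x=191: 191 → 229 → 305 → 134 → 115 → 77 → 1 → … (one orbit).
Cycle lengths of π_172 on ℤ/323ℤ: [8, 8, 8, 8, 8, 8, 8, 8, 8, 8, 8, 8, 8, 8, 8, 8, 8, 8, 8, 8, 8, 8, 8, 8, 8, 8, 8, 8, 8, 8, 8, 8, 8, 8, 8, 8, 8, 8, 1, 1, 1, 1, 1, 1, 1, 1, 1, 1, 1, 1, 1, 1, 1, 1, 1, 1, 1]; 57 cycles in total.
57 cycles on 323: each ℓ→(−1)^(ℓ−1), product (−1)^266 = +1.
Via Zolotarev, sign(π_{172}) = (172|323) = +1.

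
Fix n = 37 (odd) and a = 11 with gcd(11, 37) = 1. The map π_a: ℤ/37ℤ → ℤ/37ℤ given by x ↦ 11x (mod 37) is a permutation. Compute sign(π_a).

+1

Start at x=36: 36 → 26 → 27 → 1 → 11 → 10 → 36 (one orbit).
Decompose π into cycles: lengths [6, 6, 6, 6, 6, 6, 1] (7 cycles, including the fixed point 0).
sign(π) = (−1)^{n − #cycles} = (−1)^{37−7} = (−1)^30 = +1.
Check: (11/37) = +1 by Zolotarev.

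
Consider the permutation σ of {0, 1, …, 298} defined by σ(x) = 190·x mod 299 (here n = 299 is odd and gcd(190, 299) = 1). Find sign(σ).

Trace 174: π^k(174) = [174, 170, 8, 25, 265, 118, 294] for k=0..6.
The orbit structure of x ↦ 190x mod 299: 12 orbits of sizes [44, 44, 44, 44, 44, 44, 11, 11, 4, 4, 4, 1].
Σ(ℓ_i−1) = 299−12 = 287; sign = (−1)^287 = -1.
Zolotarev: (190|299) = -1, matching the cycle-count sign.

-1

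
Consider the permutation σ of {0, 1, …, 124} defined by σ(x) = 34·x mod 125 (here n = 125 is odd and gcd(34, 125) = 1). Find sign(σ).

+1

Trace 19: π^k(19) = [19, 21, 89, 26, 9, 56, 29] for k=0..6.
Cycle lengths of π_34 on ℤ/125ℤ: [50, 50, 10, 10, 2, 2, 1]; 7 cycles in total.
7 cycles on 125: each ℓ→(−1)^(ℓ−1), product (−1)^118 = +1.
The Jacobi symbol (34|125) = +1 (Zolotarev) agrees.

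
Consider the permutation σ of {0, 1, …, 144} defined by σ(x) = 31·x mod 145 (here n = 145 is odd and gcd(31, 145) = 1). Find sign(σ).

-1

Start at x=131: 131 → 1 → 31 → 91 → 66 → 16 → 61 → … (one orbit).
10 cycles of lengths [28, 28, 28, 28, 28, 1, 1, 1, 1, 1].
sign(π) = (−1)^{n − #cycles} = (−1)^{145−10} = (−1)^135 = -1.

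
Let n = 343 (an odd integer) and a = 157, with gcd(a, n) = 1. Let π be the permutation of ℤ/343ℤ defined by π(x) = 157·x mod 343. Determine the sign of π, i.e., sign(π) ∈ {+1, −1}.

-1

Orbit of 265 under x↦157x: [265, 102, 236, 8, 227, 310, 307]… (length divides ord_343(157)).
Decompose π into cycles: lengths [294, 42, 6, 1] (4 cycles, including the fixed point 0).
343 − 4 = 339 transpositions; sign(π) = (−1)^339 = -1.
The Jacobi symbol (157|343) = -1 (Zolotarev) agrees.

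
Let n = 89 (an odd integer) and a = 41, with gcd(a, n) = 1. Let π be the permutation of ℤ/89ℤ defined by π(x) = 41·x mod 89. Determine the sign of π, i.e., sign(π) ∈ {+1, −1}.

Start at x=70: 70 → 22 → 12 → 47 → 58 → 64 → 43 → … (one orbit).
π_41 has 2 disjoint cycles with lengths [88, 1] on {0,…,88}.
2 cycles on 89: each ℓ→(−1)^(ℓ−1), product (−1)^87 = -1.
(41|89)_J = -1 (Zolotarev's lemma cross-check).

-1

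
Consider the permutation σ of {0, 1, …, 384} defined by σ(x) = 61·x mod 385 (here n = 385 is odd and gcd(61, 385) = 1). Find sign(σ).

+1

Start at x=6: 6 → 366 → 381 → 141 → 131 → 291 → 41 → … (one orbit).
Cycle lengths of π_61 on ℤ/385ℤ: [30, 30, 30, 30, 30, 30, 30, 30, 30, 30, 10, 10, 10, 10, 10, 6, 6, 6, 6, 6, 1, 1, 1, 1, 1]; 25 cycles in total.
With 25 cycles on 385 points, sign = (−1)^{385−25} = +1.
Via Zolotarev, sign(π_{61}) = (61|385) = +1.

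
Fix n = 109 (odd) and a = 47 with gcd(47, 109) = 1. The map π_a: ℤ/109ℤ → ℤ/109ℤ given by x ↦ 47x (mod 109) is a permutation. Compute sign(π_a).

-1

Trace 50: π^k(50) = [50, 61, 33, 25, 85, 71, 67] for k=0..6.
Decompose π into cycles: lengths [108, 1] (2 cycles, including the fixed point 0).
sign(π) = (−1)^{n − #cycles} = (−1)^{109−2} = (−1)^107 = -1.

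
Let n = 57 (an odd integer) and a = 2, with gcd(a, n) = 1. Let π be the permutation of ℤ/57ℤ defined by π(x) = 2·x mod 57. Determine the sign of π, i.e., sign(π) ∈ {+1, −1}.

Trace 41: π^k(41) = [41, 25, 50, 43, 29, 1, 2] for k=0..6.
π_2 has 5 disjoint cycles with lengths [18, 18, 18, 2, 1] on {0,…,56}.
5 cycles on 57: each ℓ→(−1)^(ℓ−1), product (−1)^52 = +1.
(2|57)_J = +1 (Zolotarev's lemma cross-check).

+1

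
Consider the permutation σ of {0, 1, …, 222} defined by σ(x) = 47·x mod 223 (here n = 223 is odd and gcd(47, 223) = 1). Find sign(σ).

+1

Trace 139: π^k(139) = [139, 66, 203, 175, 197, 116, 100] for k=0..6.
Cycle type of π: 111×2 + 1; total 3 cycles.
sign(π) = (−1)^{n − #cycles} = (−1)^{223−3} = (−1)^220 = +1.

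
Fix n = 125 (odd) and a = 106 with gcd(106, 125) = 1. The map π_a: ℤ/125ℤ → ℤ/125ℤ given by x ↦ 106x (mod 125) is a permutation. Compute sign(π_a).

+1

Start at x=51: 51 → 31 → 36 → 66 → 121 → 76 → 56 → … (one orbit).
π_106 has 13 disjoint cycles with lengths [25, 25, 25, 25, 5, 5, 5, 5, 1, 1, 1, 1, 1] on {0,…,124}.
With 13 cycles on 125 points, sign = (−1)^{125−13} = +1.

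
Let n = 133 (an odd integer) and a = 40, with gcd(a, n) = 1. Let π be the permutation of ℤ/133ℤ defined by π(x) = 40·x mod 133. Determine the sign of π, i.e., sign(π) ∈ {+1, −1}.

Start at x=117: 117 → 25 → 69 → 100 → 10 → 1 → 40 → … (one orbit).
Cycle lengths of π_40 on ℤ/133ℤ: [18, 18, 18, 18, 18, 18, 18, 6, 1]; 9 cycles in total.
With 9 cycles on 133 points, sign = (−1)^{133−9} = +1.
Via Zolotarev, sign(π_{40}) = (40|133) = +1.

+1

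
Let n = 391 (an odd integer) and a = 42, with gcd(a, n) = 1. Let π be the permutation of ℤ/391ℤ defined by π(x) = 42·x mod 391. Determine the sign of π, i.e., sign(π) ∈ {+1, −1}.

Orbit of 47 under x↦42x: [47, 19, 16, 281, 72, 287, 324]… (length divides ord_391(42)).
The orbit structure of x ↦ 42x mod 391: 8 orbits of sizes [88, 88, 88, 88, 22, 8, 8, 1].
8 cycles on 391: each ℓ→(−1)^(ℓ−1), product (−1)^383 = -1.

-1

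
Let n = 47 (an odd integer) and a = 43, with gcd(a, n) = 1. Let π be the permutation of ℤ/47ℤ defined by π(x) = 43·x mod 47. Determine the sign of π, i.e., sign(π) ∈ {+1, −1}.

-1

Orbit of 31 under x↦43x: [31, 17, 26, 37, 40, 28, 29]… (length divides ord_47(43)).
2 cycles of lengths [46, 1].
Σ(ℓ_i−1) = 47−2 = 45; sign = (−1)^45 = -1.
(43|47)_J = -1 (Zolotarev's lemma cross-check).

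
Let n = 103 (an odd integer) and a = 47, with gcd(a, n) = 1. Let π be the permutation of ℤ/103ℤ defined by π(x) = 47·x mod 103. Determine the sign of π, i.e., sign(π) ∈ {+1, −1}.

Start at x=57: 57 → 1 → 47 → 46 → 102 → 56 → 57 (one orbit).
Decompose π into cycles: lengths [6, 6, 6, 6, 6, 6, 6, 6, 6, 6, 6, 6, 6, 6, 6, 6, 6, 1] (18 cycles, including the fixed point 0).
With 18 cycles on 103 points, sign = (−1)^{103−18} = -1.

-1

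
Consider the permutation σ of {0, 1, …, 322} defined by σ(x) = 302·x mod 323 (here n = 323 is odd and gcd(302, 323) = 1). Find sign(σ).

+1

Trace 237: π^k(237) = [237, 191, 188, 251, 220, 225, 120] for k=0..6.
The orbit structure of x ↦ 302x mod 323: 15 orbits of sizes [36, 36, 36, 36, 36, 36, 36, 36, 9, 9, 4, 4, 4, 4, 1].
With 15 cycles on 323 points, sign = (−1)^{323−15} = +1.
Check: (302/323) = +1 by Zolotarev.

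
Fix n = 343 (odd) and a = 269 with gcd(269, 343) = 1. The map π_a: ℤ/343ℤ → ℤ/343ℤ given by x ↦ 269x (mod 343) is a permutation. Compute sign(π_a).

Start at x=204: 204 → 339 → 296 → 48 → 221 → 110 → 92 → … (one orbit).
Decompose π into cycles: lengths [294, 42, 6, 1] (4 cycles, including the fixed point 0).
With 4 cycles on 343 points, sign = (−1)^{343−4} = -1.

-1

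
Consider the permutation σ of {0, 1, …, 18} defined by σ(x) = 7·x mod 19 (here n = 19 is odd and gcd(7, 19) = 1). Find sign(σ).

+1

Start at x=1: 1 → 7 → 11 → 1 (one orbit).
The orbit structure of x ↦ 7x mod 19: 7 orbits of sizes [3, 3, 3, 3, 3, 3, 1].
sign(π) = (−1)^{n − #cycles} = (−1)^{19−7} = (−1)^12 = +1.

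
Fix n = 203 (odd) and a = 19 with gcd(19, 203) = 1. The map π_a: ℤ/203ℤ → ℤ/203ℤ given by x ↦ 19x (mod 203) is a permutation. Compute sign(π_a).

+1

Trace 86: π^k(86) = [86, 10, 190, 159, 179, 153, 65] for k=0..6.
Decompose π into cycles: lengths [84, 84, 28, 6, 1] (5 cycles, including the fixed point 0).
sign(π) = (−1)^{n − #cycles} = (−1)^{203−5} = (−1)^198 = +1.
Via Zolotarev, sign(π_{19}) = (19|203) = +1.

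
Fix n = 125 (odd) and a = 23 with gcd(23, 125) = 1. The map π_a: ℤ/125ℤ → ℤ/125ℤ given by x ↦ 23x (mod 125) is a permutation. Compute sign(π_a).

Start at x=44: 44 → 12 → 26 → 98 → 4 → 92 → 116 → … (one orbit).
Cycle lengths of π_23 on ℤ/125ℤ: [100, 20, 4, 1]; 4 cycles in total.
4 cycles on 125: each ℓ→(−1)^(ℓ−1), product (−1)^121 = -1.

-1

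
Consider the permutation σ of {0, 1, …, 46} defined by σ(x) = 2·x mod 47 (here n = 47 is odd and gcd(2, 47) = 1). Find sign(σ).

Orbit of 28 under x↦2x: [28, 9, 18, 36, 25, 3, 6]… (length divides ord_47(2)).
Cycle type of π: 23×2 + 1; total 3 cycles.
3 cycles on 47: each ℓ→(−1)^(ℓ−1), product (−1)^44 = +1.
Via Zolotarev, sign(π_{2}) = (2|47) = +1.

+1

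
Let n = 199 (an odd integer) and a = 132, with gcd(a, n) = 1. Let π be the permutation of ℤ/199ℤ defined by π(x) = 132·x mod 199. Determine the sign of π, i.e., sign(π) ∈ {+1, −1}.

+1

Trace 144: π^k(144) = [144, 103, 64, 90, 139, 40, 106] for k=0..6.
Decompose π into cycles: lengths [33, 33, 33, 33, 33, 33, 1] (7 cycles, including the fixed point 0).
Σ(ℓ_i−1) = 199−7 = 192; sign = (−1)^192 = +1.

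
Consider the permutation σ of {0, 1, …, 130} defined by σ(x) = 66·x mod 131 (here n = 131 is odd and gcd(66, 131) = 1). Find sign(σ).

-1

Trace 76: π^k(76) = [76, 38, 19, 75, 103, 117, 124] for k=0..6.
Decompose π into cycles: lengths [130, 1] (2 cycles, including the fixed point 0).
2 cycles on 131: each ℓ→(−1)^(ℓ−1), product (−1)^129 = -1.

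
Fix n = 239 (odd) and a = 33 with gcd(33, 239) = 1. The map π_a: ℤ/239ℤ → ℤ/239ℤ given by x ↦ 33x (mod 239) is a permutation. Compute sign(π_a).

Start at x=124: 124 → 29 → 1 → 33 → 133 → 87 → 3 → … (one orbit).
Decompose π into cycles: lengths [119, 119, 1] (3 cycles, including the fixed point 0).
With 3 cycles on 239 points, sign = (−1)^{239−3} = +1.
(33|239)_J = +1 (Zolotarev's lemma cross-check).

+1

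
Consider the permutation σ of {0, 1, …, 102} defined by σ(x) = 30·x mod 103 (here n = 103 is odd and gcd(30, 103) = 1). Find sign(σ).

Start at x=23: 23 → 72 → 100 → 13 → 81 → 61 → 79 → … (one orbit).
π_30 has 7 disjoint cycles with lengths [17, 17, 17, 17, 17, 17, 1] on {0,…,102}.
n − c = 103 − 7 = 96; sign = (−1)^96 = +1.

+1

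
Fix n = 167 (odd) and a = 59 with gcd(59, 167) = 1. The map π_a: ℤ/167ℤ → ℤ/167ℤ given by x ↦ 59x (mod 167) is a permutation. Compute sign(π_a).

Orbit of 32 under x↦59x: [32, 51, 3, 10, 89, 74, 24]… (length divides ord_167(59)).
The orbit structure of x ↦ 59x mod 167: 2 orbits of sizes [166, 1].
n − c = 167 − 2 = 165; sign = (−1)^165 = -1.
Check: (59/167) = -1 by Zolotarev.

-1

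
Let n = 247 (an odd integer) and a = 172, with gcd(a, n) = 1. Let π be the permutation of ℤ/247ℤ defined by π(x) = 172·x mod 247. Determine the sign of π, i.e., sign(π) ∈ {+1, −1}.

Trace 172: π^k(172) = [172, 191, 1] for k=0..2.
The orbit structure of x ↦ 172x mod 247: 95 orbits of sizes [3, 3, 3, 3, 3, 3, 3, 3, 3, 3, 3, 3, 3, 3, 3, 3, 3, 3, 3, 3, 3, 3, 3, 3, 3, 3, 3, 3, 3, 3, 3, 3, 3, 3, 3, 3, 3, 3, 3, 3, 3, 3, 3, 3, 3, 3, 3, 3, 3, 3, 3, 3, 3, 3, 3, 3, 3, 3, 3, 3, 3, 3, 3, 3, 3, 3, 3, 3, 3, 3, 3, 3, 3, 3, 3, 3, 1, 1, 1, 1, 1, 1, 1, 1, 1, 1, 1, 1, 1, 1, 1, 1, 1, 1, 1].
Σ(ℓ_i−1) = 247−95 = 152; sign = (−1)^152 = +1.
Via Zolotarev, sign(π_{172}) = (172|247) = +1.

+1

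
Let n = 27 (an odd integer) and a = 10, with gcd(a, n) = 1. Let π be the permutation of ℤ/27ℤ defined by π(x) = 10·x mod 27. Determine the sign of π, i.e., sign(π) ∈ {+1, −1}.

Orbit of 19 under x↦10x: [19, 1, 10]… (length divides ord_27(10)).
Decompose π into cycles: lengths [3, 3, 3, 3, 3, 3, 1, 1, 1, 1, 1, 1, 1, 1, 1] (15 cycles, including the fixed point 0).
n − c = 27 − 15 = 12; sign = (−1)^12 = +1.
Zolotarev: (10|27) = +1, matching the cycle-count sign.

+1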